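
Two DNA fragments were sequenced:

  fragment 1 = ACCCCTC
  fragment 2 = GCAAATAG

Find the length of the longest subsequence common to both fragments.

Let dp[i][j] be the LCS length of the first i bases of fragment 1 and the first j bases of fragment 2. dp[i][j] = dp[i-1][j-1]+1 when the i-th and j-th bases match, else max(dp[i-1][j], dp[i][j-1]).
    ·  G  C  A  A  A  T  A  G
 ·  0  0  0  0  0  0  0  0  0
 A  0  0  0  1  1  1  1  1  1
 C  0  0  1  1  1  1  1  1  1
 C  0  0  1  1  1  1  1  1  1
 C  0  0  1  1  1  1  1  1  1
 C  0  0  1  1  1  1  1  1  1
 T  0  0  1  1  1  1  2  2  2
 C  0  0  1  1  1  1  2  2  2
dp[7][8] = 2. One LCS (by backtracking along matches): AT.

2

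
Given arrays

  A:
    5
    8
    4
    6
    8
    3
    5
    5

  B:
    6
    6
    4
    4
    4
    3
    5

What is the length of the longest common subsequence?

3

One common subsequence of length 3: 4 at A[3]=B[5] → 3 at A[6]=B[6] → 5 at A[8]=B[7], and the DP table's final entry dp[8][7] is also 3, so no common subsequence is longer.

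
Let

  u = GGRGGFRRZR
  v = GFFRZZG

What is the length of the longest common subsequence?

Let dp[i][j] be the LCS length of the first i characters of u and the first j characters of v. dp[i][j] = dp[i-1][j-1]+1 when the i-th and j-th characters match, else max(dp[i-1][j], dp[i][j-1]).
    ·  G  F  F  R  Z  Z  G
 ·  0  0  0  0  0  0  0  0
 G  0  1  1  1  1  1  1  1
 G  0  1  1  1  1  1  1  2
 R  0  1  1  1  2  2  2  2
 G  0  1  1  1  2  2  2  3
 G  0  1  1  1  2  2  2  3
 F  0  1  2  2  2  2  2  3
 R  0  1  2  2  3  3  3  3
 R  0  1  2  2  3  3  3  3
 Z  0  1  2  2  3  4  4  4
 R  0  1  2  2  3  4  4  4
dp[10][7] = 4. One LCS (by backtracking along matches): GFRZ.

4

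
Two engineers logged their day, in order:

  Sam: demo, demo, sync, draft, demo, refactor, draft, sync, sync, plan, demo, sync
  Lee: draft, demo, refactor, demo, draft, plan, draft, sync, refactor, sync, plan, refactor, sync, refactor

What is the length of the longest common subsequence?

Pick demo (Sam #1, Lee #2); then demo (Sam #2, Lee #4); then draft (Sam #4, Lee #5); then draft (Sam #7, Lee #7); then sync (Sam #8, Lee #8); then sync (Sam #9, Lee #10); then plan (Sam #10, Lee #11); then sync (Sam #12, Lee #13); all 8 tasks appear in both, in order. Since dp[12][14] = 8, nothing longer is possible.

8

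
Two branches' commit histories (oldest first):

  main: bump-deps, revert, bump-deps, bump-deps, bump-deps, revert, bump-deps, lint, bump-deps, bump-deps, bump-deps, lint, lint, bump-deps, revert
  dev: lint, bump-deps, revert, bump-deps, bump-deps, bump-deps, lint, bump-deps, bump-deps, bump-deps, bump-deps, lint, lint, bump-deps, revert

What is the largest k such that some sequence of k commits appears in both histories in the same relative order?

13

Match bump-deps at main[1]=dev[2] → revert at main[2]=dev[3] → bump-deps at main[3]=dev[4] → bump-deps at main[4]=dev[5] → bump-deps at main[5]=dev[6] → bump-deps at main[7]=dev[8] → bump-deps at main[9]=dev[9] → bump-deps at main[10]=dev[10] → bump-deps at main[11]=dev[11] → lint at main[12]=dev[12] → lint at main[13]=dev[13] → bump-deps at main[14]=dev[14] → revert at main[15]=dev[15] — 13 commits in the same relative order in both. The LCS DP gives dp[15][15] = 13, so this is optimal.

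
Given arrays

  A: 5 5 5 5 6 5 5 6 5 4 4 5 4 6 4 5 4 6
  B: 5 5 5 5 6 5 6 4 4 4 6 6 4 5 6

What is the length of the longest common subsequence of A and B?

14

Match 5 [1,1]; then 5 [2,2]; then 5 [3,3]; then 5 [4,4]; then 6 [5,5]; then 5 [7,6]; then 6 [8,7]; then 4 [10,8]; then 4 [11,9]; then 4 [13,10]; then 6 [14,12]; then 4 [15,13]; then 5 [16,14]; then 6 [18,15] — 14 values in the same relative order in both, and the DP table's final entry dp[18][15] is also 14, so no common subsequence is longer.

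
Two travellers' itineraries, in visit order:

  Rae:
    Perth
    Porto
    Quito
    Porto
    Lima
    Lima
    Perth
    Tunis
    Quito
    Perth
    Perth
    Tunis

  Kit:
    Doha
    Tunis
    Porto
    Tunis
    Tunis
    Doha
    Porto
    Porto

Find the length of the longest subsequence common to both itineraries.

3

One common subsequence of length 3: Porto [4,3]; then Tunis [8,4]; then Tunis [12,5]. dp[12][8] = 3 confirms this is the maximum.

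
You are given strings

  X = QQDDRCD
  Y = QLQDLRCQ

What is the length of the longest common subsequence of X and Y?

Let dp[i][j] be the LCS length of the first i characters of X and the first j characters of Y. dp[i][j] = dp[i-1][j-1]+1 when the i-th and j-th characters match, else max(dp[i-1][j], dp[i][j-1]).
    ·  Q  L  Q  D  L  R  C  Q
 ·  0  0  0  0  0  0  0  0  0
 Q  0  1  1  1  1  1  1  1  1
 Q  0  1  1  2  2  2  2  2  2
 D  0  1  1  2  3  3  3  3  3
 D  0  1  1  2  3  3  3  3  3
 R  0  1  1  2  3  3  4  4  4
 C  0  1  1  2  3  3  4  5  5
 D  0  1  1  2  3  3  4  5  5
dp[7][8] = 5. One LCS (by backtracking along matches): QQDRC.

5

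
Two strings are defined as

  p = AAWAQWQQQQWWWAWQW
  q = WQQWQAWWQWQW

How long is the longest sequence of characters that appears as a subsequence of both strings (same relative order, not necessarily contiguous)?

Taking W (p #3, q #1), Q (p #5, q #3), W (p #6, q #4), Q (p #7, q #5), W (p #11, q #7), W (p #12, q #8), W (p #15, q #10), Q (p #16, q #11), W (p #17, q #12) gives a common subsequence of length 9. Since dp[17][12] = 9, nothing longer is possible.

9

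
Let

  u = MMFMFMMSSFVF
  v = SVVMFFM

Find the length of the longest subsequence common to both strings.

Taking M at u[2]=v[4], then F at u[3]=v[5], then F at u[5]=v[6], then M at u[7]=v[7] gives a common subsequence of length 4. dp[12][7] = 4 confirms this is the maximum.

4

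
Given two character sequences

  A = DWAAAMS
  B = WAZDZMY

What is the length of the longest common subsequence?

Let dp[i][j] be the LCS length of the first i characters of A and the first j characters of B. dp[i][j] = dp[i-1][j-1]+1 when the i-th and j-th characters match, else max(dp[i-1][j], dp[i][j-1]).
    ·  W  A  Z  D  Z  M  Y
 ·  0  0  0  0  0  0  0  0
 D  0  0  0  0  1  1  1  1
 W  0  1  1  1  1  1  1  1
 A  0  1  2  2  2  2  2  2
 A  0  1  2  2  2  2  2  2
 A  0  1  2  2  2  2  2  2
 M  0  1  2  2  2  2  3  3
 S  0  1  2  2  2  2  3  3
dp[7][7] = 3. One LCS (by backtracking along matches): WAM.

3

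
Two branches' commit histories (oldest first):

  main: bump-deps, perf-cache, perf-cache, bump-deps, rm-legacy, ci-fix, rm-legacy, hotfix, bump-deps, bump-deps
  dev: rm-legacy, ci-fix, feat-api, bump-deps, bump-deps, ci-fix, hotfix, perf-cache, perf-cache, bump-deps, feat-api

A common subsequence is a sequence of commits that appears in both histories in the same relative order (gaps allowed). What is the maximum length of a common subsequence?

Match bump-deps [1,4], then bump-deps [4,5], then ci-fix [6,6], then hotfix [8,7], then bump-deps [9,10] — 5 commits in the same relative order in both, and the DP table's final entry dp[10][11] is also 5, so no common subsequence is longer.

5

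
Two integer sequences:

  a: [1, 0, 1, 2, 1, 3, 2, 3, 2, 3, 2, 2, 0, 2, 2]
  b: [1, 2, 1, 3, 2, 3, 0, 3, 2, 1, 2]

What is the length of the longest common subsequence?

Taking 1 (a #3, b #1) → 2 (a #4, b #2) → 1 (a #5, b #3) → 3 (a #6, b #4) → 2 (a #7, b #5) → 3 (a #8, b #6) → 3 (a #10, b #8) → 2 (a #11, b #9) → 2 (a #15, b #11) gives a common subsequence of length 9. Since dp[15][11] = 9, nothing longer is possible.

9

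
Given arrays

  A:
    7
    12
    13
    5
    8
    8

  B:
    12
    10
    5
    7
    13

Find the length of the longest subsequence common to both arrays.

2

Let dp[i][j] be the LCS length of the first i values of A and the first j values of B. dp[i][j] = dp[i-1][j-1]+1 when the i-th and j-th values match, else max(dp[i-1][j], dp[i][j-1]).
    · 12 10  5  7 13
 ·  0  0  0  0  0  0
 7  0  0  0  0  1  1
12  0  1  1  1  1  1
13  0  1  1  1  1  2
 5  0  1  1  2  2  2
 8  0  1  1  2  2  2
 8  0  1  1  2  2  2
dp[6][5] = 2. One LCS (by backtracking along matches): 7, 13.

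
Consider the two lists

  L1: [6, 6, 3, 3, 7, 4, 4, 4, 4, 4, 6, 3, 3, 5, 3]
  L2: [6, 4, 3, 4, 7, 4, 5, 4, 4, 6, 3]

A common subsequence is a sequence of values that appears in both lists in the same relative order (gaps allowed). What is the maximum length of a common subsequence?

8

Match 6 at L1[1]=L2[1], then 3 at L1[3]=L2[3], then 7 at L1[5]=L2[5], then 4 at L1[6]=L2[6], then 4 at L1[9]=L2[8], then 4 at L1[10]=L2[9], then 6 at L1[11]=L2[10], then 3 at L1[15]=L2[11] — 8 values in the same relative order in both, and the DP table's final entry dp[15][11] is also 8, so no common subsequence is longer.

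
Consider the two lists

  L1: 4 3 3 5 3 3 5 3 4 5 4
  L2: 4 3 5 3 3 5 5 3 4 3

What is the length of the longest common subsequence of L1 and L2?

Let dp[i][j] be the LCS length of the first i values of L1 and the first j values of L2. dp[i][j] = dp[i-1][j-1]+1 when the i-th and j-th values match, else max(dp[i-1][j], dp[i][j-1]).
    ·  4  3  5  3  3  5  5  3  4  3
 ·  0  0  0  0  0  0  0  0  0  0  0
 4  0  1  1  1  1  1  1  1  1  1  1
 3  0  1  2  2  2  2  2  2  2  2  2
 3  0  1  2  2  3  3  3  3  3  3  3
 5  0  1  2  3  3  3  4  4  4  4  4
 3  0  1  2  3  4  4  4  4  5  5  5
 3  0  1  2  3  4  5  5  5  5  5  6
 5  0  1  2  3  4  5  6  6  6  6  6
 3  0  1  2  3  4  5  6  6  7  7  7
 4  0  1  2  3  4  5  6  6  7  8  8
 5  0  1  2  3  4  5  6  7  7  8  8
 4  0  1  2  3  4  5  6  7  7  8  8
dp[11][10] = 8. One LCS (by backtracking along matches): 4, 3, 5, 3, 3, 5, 3, 4.

8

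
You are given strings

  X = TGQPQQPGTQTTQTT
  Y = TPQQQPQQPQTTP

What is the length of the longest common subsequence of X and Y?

One common subsequence of length 9: T at X[1]=Y[1], then Q at X[3]=Y[5], then P at X[4]=Y[6], then Q at X[5]=Y[7], then Q at X[6]=Y[8], then P at X[7]=Y[9], then Q at X[10]=Y[10], then T at X[11]=Y[11], then T at X[12]=Y[12]. The LCS DP gives dp[15][13] = 9, so this is optimal.

9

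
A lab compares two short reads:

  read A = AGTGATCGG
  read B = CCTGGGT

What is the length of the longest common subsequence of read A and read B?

Pick T at read A[3]=read B[3] → G at read A[4]=read B[4] → G at read A[8]=read B[5] → G at read A[9]=read B[6]; all 4 bases appear in both, in order, and the DP table's final entry dp[9][7] is also 4, so no common subsequence is longer.

4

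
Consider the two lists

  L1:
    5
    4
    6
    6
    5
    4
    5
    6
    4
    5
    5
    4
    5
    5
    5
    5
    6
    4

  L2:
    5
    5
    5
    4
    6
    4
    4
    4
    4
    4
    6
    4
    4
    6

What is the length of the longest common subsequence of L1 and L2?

Taking 5 at L1[1]=L2[3], then 4 at L1[2]=L2[4], then 6 at L1[3]=L2[5], then 4 at L1[6]=L2[10], then 6 at L1[8]=L2[11], then 4 at L1[9]=L2[12], then 4 at L1[12]=L2[13], then 6 at L1[17]=L2[14] gives a common subsequence of length 8. The LCS DP gives dp[18][14] = 8, so this is optimal.

8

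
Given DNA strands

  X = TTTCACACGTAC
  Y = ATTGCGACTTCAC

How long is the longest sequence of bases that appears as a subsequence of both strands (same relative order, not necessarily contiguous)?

Pick T at X[1]=Y[2], then T at X[2]=Y[3], then C at X[4]=Y[5], then A at X[5]=Y[7], then C at X[6]=Y[8], then C at X[8]=Y[11], then A at X[11]=Y[12], then C at X[12]=Y[13]; all 8 bases appear in both, in order. The LCS DP gives dp[12][13] = 8, so this is optimal.

8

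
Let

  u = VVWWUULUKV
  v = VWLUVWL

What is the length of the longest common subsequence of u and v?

5

Taking V (u #2, v #1); then W (u #4, v #2); then L (u #7, v #3); then U (u #8, v #4); then V (u #10, v #5) gives a common subsequence of length 5. Since dp[10][7] = 5, nothing longer is possible.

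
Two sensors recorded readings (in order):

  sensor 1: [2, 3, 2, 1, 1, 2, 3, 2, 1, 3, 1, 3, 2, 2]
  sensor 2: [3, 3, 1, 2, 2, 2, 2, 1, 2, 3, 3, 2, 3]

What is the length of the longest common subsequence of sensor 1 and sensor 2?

8

Match 2 (sensor 1 #1, sensor 2 #4) → 2 (sensor 1 #3, sensor 2 #5) → 2 (sensor 1 #6, sensor 2 #6) → 2 (sensor 1 #8, sensor 2 #7) → 1 (sensor 1 #9, sensor 2 #8) → 3 (sensor 1 #10, sensor 2 #10) → 3 (sensor 1 #12, sensor 2 #11) → 2 (sensor 1 #13, sensor 2 #12) — 8 values in the same relative order in both. Since dp[14][13] = 8, nothing longer is possible.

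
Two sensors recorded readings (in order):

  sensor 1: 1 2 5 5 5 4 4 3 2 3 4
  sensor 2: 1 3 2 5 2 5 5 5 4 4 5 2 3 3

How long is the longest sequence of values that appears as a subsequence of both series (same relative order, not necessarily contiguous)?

9

One common subsequence of length 9: 1 (sensor 1 #1, sensor 2 #1) → 2 (sensor 1 #2, sensor 2 #5) → 5 (sensor 1 #3, sensor 2 #6) → 5 (sensor 1 #4, sensor 2 #7) → 5 (sensor 1 #5, sensor 2 #8) → 4 (sensor 1 #6, sensor 2 #9) → 4 (sensor 1 #7, sensor 2 #10) → 3 (sensor 1 #8, sensor 2 #13) → 3 (sensor 1 #10, sensor 2 #14). The LCS DP gives dp[11][14] = 9, so this is optimal.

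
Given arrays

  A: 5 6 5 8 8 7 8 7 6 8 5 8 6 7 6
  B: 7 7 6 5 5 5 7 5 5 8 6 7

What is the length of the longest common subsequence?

7

Pick 5 (A #1, B #5) → 5 (A #3, B #6) → 7 (A #6, B #7) → 5 (A #11, B #9) → 8 (A #12, B #10) → 6 (A #13, B #11) → 7 (A #14, B #12); all 7 values appear in both, in order. dp[15][12] = 7 confirms this is the maximum.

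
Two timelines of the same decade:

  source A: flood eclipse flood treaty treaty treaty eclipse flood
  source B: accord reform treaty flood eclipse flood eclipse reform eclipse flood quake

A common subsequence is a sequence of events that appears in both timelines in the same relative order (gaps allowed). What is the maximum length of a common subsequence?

5

One common subsequence of length 5: flood (source A #1, source B #4), eclipse (source A #2, source B #5), flood (source A #3, source B #6), eclipse (source A #7, source B #9), flood (source A #8, source B #10). dp[8][11] = 5 confirms this is the maximum.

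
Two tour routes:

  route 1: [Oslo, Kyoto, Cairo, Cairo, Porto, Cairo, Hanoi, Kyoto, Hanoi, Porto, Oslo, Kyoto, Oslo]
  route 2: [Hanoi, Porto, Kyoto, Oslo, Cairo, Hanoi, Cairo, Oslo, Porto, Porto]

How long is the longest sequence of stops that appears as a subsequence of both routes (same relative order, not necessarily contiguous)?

5

Taking Oslo (route 1 #1, route 2 #4), Cairo (route 1 #3, route 2 #5), Cairo (route 1 #4, route 2 #7), Porto (route 1 #5, route 2 #9), Porto (route 1 #10, route 2 #10) gives a common subsequence of length 5. The LCS DP gives dp[13][10] = 5, so this is optimal.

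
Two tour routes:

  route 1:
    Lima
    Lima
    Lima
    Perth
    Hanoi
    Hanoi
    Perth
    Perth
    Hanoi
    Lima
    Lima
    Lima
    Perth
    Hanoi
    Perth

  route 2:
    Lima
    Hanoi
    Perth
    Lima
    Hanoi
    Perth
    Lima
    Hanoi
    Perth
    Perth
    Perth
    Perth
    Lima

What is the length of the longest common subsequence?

8

Taking Lima [1,1], then Lima [2,4], then Lima [3,7], then Hanoi [6,8], then Perth [7,9], then Perth [8,10], then Perth [13,11], then Perth [15,12] gives a common subsequence of length 8. The LCS DP gives dp[15][13] = 8, so this is optimal.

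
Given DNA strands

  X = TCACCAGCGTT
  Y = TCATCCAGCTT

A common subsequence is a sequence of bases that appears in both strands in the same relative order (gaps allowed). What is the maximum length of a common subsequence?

Let dp[i][j] be the LCS length of the first i bases of X and the first j bases of Y. dp[i][j] = dp[i-1][j-1]+1 when the i-th and j-th bases match, else max(dp[i-1][j], dp[i][j-1]).
    ·  T  C  A  T  C  C  A  G  C  T  T
 ·  0  0  0  0  0  0  0  0  0  0  0  0
 T  0  1  1  1  1  1  1  1  1  1  1  1
 C  0  1  2  2  2  2  2  2  2  2  2  2
 A  0  1  2  3  3  3  3  3  3  3  3  3
 C  0  1  2  3  3  4  4  4  4  4  4  4
 C  0  1  2  3  3  4  5  5  5  5  5  5
 A  0  1  2  3  3  4  5  6  6  6  6  6
 G  0  1  2  3  3  4  5  6  7  7  7  7
 C  0  1  2  3  3  4  5  6  7  8  8  8
 G  0  1  2  3  3  4  5  6  7  8  8  8
 T  0  1  2  3  4  4  5  6  7  8  9  9
 T  0  1  2  3  4  4  5  6  7  8  9 10
dp[11][11] = 10. One LCS (by backtracking along matches): TCACCAGCTT.

10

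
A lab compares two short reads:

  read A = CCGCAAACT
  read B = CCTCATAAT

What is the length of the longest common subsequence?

Match C (read A #1, read B #1); then C (read A #2, read B #2); then C (read A #4, read B #4); then A (read A #5, read B #5); then A (read A #6, read B #7); then A (read A #7, read B #8); then T (read A #9, read B #9) — 7 bases in the same relative order in both. Since dp[9][9] = 7, nothing longer is possible.

7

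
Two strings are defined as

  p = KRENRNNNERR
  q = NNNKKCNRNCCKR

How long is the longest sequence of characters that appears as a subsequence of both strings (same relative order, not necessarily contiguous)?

6

Let dp[i][j] be the LCS length of the first i characters of p and the first j characters of q. dp[i][j] = dp[i-1][j-1]+1 when the i-th and j-th characters match, else max(dp[i-1][j], dp[i][j-1]).
    ·  N  N  N  K  K  C  N  R  N  C  C  K  R
 ·  0  0  0  0  0  0  0  0  0  0  0  0  0  0
 K  0  0  0  0  1  1  1  1  1  1  1  1  1  1
 R  0  0  0  0  1  1  1  1  2  2  2  2  2  2
 E  0  0  0  0  1  1  1  1  2  2  2  2  2  2
 N  0  1  1  1  1  1  1  2  2  3  3  3  3  3
 R  0  1  1  1  1  1  1  2  3  3  3  3  3  4
 N  0  1  2  2  2  2  2  2  3  4  4  4  4  4
 N  0  1  2  3  3  3  3  3  3  4  4  4  4  4
 N  0  1  2  3  3  3  3  4  4  4  4  4  4  4
 E  0  1  2  3  3  3  3  4  4  4  4  4  4  4
 R  0  1  2  3  3  3  3  4  5  5  5  5  5  5
 R  0  1  2  3  3  3  3  4  5  5  5  5  5  6
dp[11][13] = 6. One LCS (by backtracking along matches): NNNNRR.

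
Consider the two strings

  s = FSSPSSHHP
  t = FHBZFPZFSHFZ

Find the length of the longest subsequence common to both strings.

Let dp[i][j] be the LCS length of the first i characters of s and the first j characters of t. dp[i][j] = dp[i-1][j-1]+1 when the i-th and j-th characters match, else max(dp[i-1][j], dp[i][j-1]).
    ·  F  H  B  Z  F  P  Z  F  S  H  F  Z
 ·  0  0  0  0  0  0  0  0  0  0  0  0  0
 F  0  1  1  1  1  1  1  1  1  1  1  1  1
 S  0  1  1  1  1  1  1  1  1  2  2  2  2
 S  0  1  1  1  1  1  1  1  1  2  2  2  2
 P  0  1  1  1  1  1  2  2  2  2  2  2  2
 S  0  1  1  1  1  1  2  2  2  3  3  3  3
 S  0  1  1  1  1  1  2  2  2  3  3  3  3
 H  0  1  2  2  2  2  2  2  2  3  4  4  4
 H  0  1  2  2  2  2  2  2  2  3  4  4  4
 P  0  1  2  2  2  2  3  3  3  3  4  4  4
dp[9][12] = 4. One LCS (by backtracking along matches): FPSH.

4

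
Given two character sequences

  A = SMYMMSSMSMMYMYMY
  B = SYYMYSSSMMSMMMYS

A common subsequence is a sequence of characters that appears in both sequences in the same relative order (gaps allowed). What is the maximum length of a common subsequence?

11

Taking S at A[1]=B[1] → M at A[2]=B[4] → Y at A[3]=B[5] → S at A[6]=B[7] → S at A[7]=B[8] → M at A[8]=B[10] → S at A[9]=B[11] → M at A[10]=B[12] → M at A[11]=B[13] → M at A[13]=B[14] → Y at A[14]=B[15] gives a common subsequence of length 11, and the DP table's final entry dp[16][16] is also 11, so no common subsequence is longer.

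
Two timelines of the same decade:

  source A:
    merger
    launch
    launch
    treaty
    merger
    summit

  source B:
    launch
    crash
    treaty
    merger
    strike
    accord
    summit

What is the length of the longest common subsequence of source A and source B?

4

Pick launch (source A #2, source B #1); then treaty (source A #4, source B #3); then merger (source A #5, source B #4); then summit (source A #6, source B #7); all 4 events appear in both, in order. dp[6][7] = 4 confirms this is the maximum.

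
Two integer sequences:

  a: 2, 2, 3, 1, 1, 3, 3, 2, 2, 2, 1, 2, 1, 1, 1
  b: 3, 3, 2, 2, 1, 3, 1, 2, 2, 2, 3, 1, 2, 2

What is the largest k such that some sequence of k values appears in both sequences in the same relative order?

9

Match 2 at a[1]=b[3], then 2 at a[2]=b[4], then 3 at a[3]=b[6], then 1 at a[5]=b[7], then 2 at a[8]=b[8], then 2 at a[9]=b[9], then 2 at a[10]=b[10], then 1 at a[11]=b[12], then 2 at a[12]=b[14] — 9 values in the same relative order in both, and the DP table's final entry dp[15][14] is also 9, so no common subsequence is longer.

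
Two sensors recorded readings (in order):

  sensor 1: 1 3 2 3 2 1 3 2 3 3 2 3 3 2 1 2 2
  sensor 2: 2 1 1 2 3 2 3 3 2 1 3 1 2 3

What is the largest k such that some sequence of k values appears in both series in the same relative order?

Taking 1 [1,3] → 2 [5,4] → 3 [7,5] → 2 [8,6] → 3 [9,7] → 3 [10,8] → 2 [11,9] → 3 [13,11] → 1 [15,12] → 2 [16,13] gives a common subsequence of length 10. The LCS DP gives dp[17][14] = 10, so this is optimal.

10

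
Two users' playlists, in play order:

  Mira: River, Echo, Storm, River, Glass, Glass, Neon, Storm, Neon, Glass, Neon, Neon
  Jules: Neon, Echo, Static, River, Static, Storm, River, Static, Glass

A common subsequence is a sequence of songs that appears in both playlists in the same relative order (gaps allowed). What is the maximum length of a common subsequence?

Match River (Mira #1, Jules #4); then Storm (Mira #3, Jules #6); then River (Mira #4, Jules #7); then Glass (Mira #10, Jules #9) — 4 songs in the same relative order in both. The LCS DP gives dp[12][9] = 4, so this is optimal.

4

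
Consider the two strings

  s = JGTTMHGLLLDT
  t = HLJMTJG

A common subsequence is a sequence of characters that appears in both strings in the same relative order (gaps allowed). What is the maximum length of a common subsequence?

3

Taking J at s[1]=t[3], then T at s[3]=t[5], then G at s[7]=t[7] gives a common subsequence of length 3, and the DP table's final entry dp[12][7] is also 3, so no common subsequence is longer.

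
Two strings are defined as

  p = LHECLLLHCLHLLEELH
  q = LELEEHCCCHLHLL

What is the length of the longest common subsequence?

Pick L (p #1, q #1), E (p #3, q #2), L (p #5, q #3), H (p #8, q #6), C (p #9, q #9), L (p #10, q #11), H (p #11, q #12), L (p #13, q #13), L (p #16, q #14); all 9 characters appear in both, in order. The LCS DP gives dp[17][14] = 9, so this is optimal.

9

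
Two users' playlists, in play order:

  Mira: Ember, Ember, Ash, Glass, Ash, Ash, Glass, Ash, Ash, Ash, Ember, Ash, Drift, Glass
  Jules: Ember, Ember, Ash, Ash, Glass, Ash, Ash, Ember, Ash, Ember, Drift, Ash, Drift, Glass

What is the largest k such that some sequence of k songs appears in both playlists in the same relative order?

Taking Ember [1,1]; then Ember [2,2]; then Ash [5,3]; then Ash [6,4]; then Glass [7,5]; then Ash [8,6]; then Ash [9,7]; then Ash [10,9]; then Ember [11,10]; then Ash [12,12]; then Drift [13,13]; then Glass [14,14] gives a common subsequence of length 12. Since dp[14][14] = 12, nothing longer is possible.

12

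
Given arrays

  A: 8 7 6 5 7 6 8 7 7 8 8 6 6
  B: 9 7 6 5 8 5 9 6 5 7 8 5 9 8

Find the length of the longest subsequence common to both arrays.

One common subsequence of length 7: 7 (A #2, B #2), then 6 (A #3, B #3), then 5 (A #4, B #6), then 6 (A #6, B #8), then 7 (A #9, B #10), then 8 (A #10, B #11), then 8 (A #11, B #14). dp[13][14] = 7 confirms this is the maximum.

7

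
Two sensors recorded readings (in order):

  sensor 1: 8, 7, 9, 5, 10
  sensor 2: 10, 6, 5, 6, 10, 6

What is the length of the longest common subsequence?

Match 5 at sensor 1[4]=sensor 2[3]; then 10 at sensor 1[5]=sensor 2[5] — 2 values in the same relative order in both. The LCS DP gives dp[5][6] = 2, so this is optimal.

2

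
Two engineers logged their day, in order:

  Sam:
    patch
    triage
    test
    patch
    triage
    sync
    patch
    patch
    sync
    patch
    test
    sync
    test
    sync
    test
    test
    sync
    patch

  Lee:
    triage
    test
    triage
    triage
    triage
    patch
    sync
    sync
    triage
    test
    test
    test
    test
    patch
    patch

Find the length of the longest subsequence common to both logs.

Match triage (Sam #2, Lee #1), then test (Sam #3, Lee #2), then patch (Sam #4, Lee #6), then sync (Sam #6, Lee #7), then sync (Sam #9, Lee #8), then test (Sam #11, Lee #10), then test (Sam #13, Lee #11), then test (Sam #15, Lee #12), then test (Sam #16, Lee #13), then patch (Sam #18, Lee #15) — 10 tasks in the same relative order in both. dp[18][15] = 10 confirms this is the maximum.

10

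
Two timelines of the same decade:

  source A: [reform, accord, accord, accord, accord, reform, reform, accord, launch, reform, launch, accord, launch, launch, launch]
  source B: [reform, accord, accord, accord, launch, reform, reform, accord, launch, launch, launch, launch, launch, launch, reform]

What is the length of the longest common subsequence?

12

Pick reform (source A #1, source B #1) → accord (source A #2, source B #2) → accord (source A #3, source B #3) → accord (source A #4, source B #4) → reform (source A #6, source B #6) → reform (source A #7, source B #7) → accord (source A #8, source B #8) → launch (source A #9, source B #10) → launch (source A #11, source B #11) → launch (source A #13, source B #12) → launch (source A #14, source B #13) → launch (source A #15, source B #14); all 12 events appear in both, in order. Since dp[15][15] = 12, nothing longer is possible.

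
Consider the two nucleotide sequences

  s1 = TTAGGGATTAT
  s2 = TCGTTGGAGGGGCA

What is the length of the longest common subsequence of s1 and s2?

7

Match T [1,4]; then T [2,5]; then A [3,8]; then G [4,10]; then G [5,11]; then G [6,12]; then A [10,14] — 7 bases in the same relative order in both, and the DP table's final entry dp[11][14] is also 7, so no common subsequence is longer.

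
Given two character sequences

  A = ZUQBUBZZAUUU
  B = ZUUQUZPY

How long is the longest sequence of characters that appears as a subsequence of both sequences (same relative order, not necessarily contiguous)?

5

Let dp[i][j] be the LCS length of the first i characters of A and the first j characters of B. dp[i][j] = dp[i-1][j-1]+1 when the i-th and j-th characters match, else max(dp[i-1][j], dp[i][j-1]).
    ·  Z  U  U  Q  U  Z  P  Y
 ·  0  0  0  0  0  0  0  0  0
 Z  0  1  1  1  1  1  1  1  1
 U  0  1  2  2  2  2  2  2  2
 Q  0  1  2  2  3  3  3  3  3
 B  0  1  2  2  3  3  3  3  3
 U  0  1  2  3  3  4  4  4  4
 B  0  1  2  3  3  4  4  4  4
 Z  0  1  2  3  3  4  5  5  5
 Z  0  1  2  3  3  4  5  5  5
 A  0  1  2  3  3  4  5  5  5
 U  0  1  2  3  3  4  5  5  5
 U  0  1  2  3  3  4  5  5  5
 U  0  1  2  3  3  4  5  5  5
dp[12][8] = 5. One LCS (by backtracking along matches): ZUQUZ.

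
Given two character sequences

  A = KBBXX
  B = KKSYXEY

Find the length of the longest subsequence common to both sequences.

2

Match K (A #1, B #2), X (A #4, B #5) — 2 characters in the same relative order in both, and the DP table's final entry dp[5][7] is also 2, so no common subsequence is longer.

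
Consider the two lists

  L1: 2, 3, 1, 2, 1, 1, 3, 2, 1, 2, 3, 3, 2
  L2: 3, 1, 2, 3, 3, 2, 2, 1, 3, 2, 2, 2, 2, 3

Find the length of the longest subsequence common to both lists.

Pick 2 [1,3] → 3 [2,5] → 2 [4,7] → 1 [6,8] → 3 [7,9] → 2 [8,12] → 2 [10,13] → 3 [12,14]; all 8 values appear in both, in order, and the DP table's final entry dp[13][14] is also 8, so no common subsequence is longer.

8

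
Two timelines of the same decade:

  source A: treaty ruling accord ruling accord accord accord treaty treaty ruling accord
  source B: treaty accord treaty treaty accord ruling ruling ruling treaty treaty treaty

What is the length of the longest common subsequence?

5

Match treaty (source A #1, source B #4), then ruling (source A #2, source B #7), then ruling (source A #4, source B #8), then treaty (source A #8, source B #10), then treaty (source A #9, source B #11) — 5 events in the same relative order in both. The LCS DP gives dp[11][11] = 5, so this is optimal.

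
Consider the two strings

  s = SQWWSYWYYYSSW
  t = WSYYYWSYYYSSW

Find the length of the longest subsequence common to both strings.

Taking W (s #4, t #1) → S (s #5, t #2) → Y (s #6, t #5) → W (s #7, t #6) → Y (s #8, t #8) → Y (s #9, t #9) → Y (s #10, t #10) → S (s #11, t #11) → S (s #12, t #12) → W (s #13, t #13) gives a common subsequence of length 10. dp[13][13] = 10 confirms this is the maximum.

10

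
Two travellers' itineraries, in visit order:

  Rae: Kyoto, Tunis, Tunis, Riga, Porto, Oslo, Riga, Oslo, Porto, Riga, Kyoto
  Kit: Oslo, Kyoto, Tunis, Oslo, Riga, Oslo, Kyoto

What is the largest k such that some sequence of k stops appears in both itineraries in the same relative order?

6

One common subsequence of length 6: Kyoto at Rae[1]=Kit[2] → Tunis at Rae[3]=Kit[3] → Oslo at Rae[6]=Kit[4] → Riga at Rae[7]=Kit[5] → Oslo at Rae[8]=Kit[6] → Kyoto at Rae[11]=Kit[7], and the DP table's final entry dp[11][7] is also 6, so no common subsequence is longer.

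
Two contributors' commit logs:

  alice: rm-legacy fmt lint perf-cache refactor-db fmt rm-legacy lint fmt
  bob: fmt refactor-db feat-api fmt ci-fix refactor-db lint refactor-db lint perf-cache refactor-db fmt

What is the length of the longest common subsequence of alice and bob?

Taking fmt at alice[2]=bob[4], then lint at alice[3]=bob[9], then perf-cache at alice[4]=bob[10], then refactor-db at alice[5]=bob[11], then fmt at alice[9]=bob[12] gives a common subsequence of length 5. Since dp[9][12] = 5, nothing longer is possible.

5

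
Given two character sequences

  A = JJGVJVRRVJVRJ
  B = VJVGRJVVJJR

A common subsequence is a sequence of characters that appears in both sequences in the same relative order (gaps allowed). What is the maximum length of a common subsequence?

Let dp[i][j] be the LCS length of the first i characters of A and the first j characters of B. dp[i][j] = dp[i-1][j-1]+1 when the i-th and j-th characters match, else max(dp[i-1][j], dp[i][j-1]).
    ·  V  J  V  G  R  J  V  V  J  J  R
 ·  0  0  0  0  0  0  0  0  0  0  0  0
 J  0  0  1  1  1  1  1  1  1  1  1  1
 J  0  0  1  1  1  1  2  2  2  2  2  2
 G  0  0  1  1  2  2  2  2  2  2  2  2
 V  0  1  1  2  2  2  2  3  3  3  3  3
 J  0  1  2  2  2  2  3  3  3  4  4  4
 V  0  1  2  3  3  3  3  4  4  4  4  4
 R  0  1  2  3  3  4  4  4  4  4  4  5
 R  0  1  2  3  3  4  4  4  4  4  4  5
 V  0  1  2  3  3  4  4  5  5  5  5  5
 J  0  1  2  3  3  4  5  5  5  6  6  6
 V  0  1  2  3  3  4  5  6  6  6  6  6
 R  0  1  2  3  3  4  5  6  6  6  6  7
 J  0  1  2  3  3  4  5  6  6  7  7  7
dp[13][11] = 7. One LCS (by backtracking along matches): JGJVVJR.

7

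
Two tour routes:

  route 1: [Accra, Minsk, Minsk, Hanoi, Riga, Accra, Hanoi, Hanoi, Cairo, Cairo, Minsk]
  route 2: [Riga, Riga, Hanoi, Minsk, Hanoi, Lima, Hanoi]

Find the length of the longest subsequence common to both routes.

Match Minsk at route 1[3]=route 2[4], then Hanoi at route 1[4]=route 2[5], then Hanoi at route 1[8]=route 2[7] — 3 stops in the same relative order in both. Since dp[11][7] = 3, nothing longer is possible.

3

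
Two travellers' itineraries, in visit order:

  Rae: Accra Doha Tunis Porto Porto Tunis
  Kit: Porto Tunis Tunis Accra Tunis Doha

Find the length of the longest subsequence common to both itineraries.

2

Pick Accra at Rae[1]=Kit[4], Doha at Rae[2]=Kit[6]; all 2 stops appear in both, in order, and the DP table's final entry dp[6][6] is also 2, so no common subsequence is longer.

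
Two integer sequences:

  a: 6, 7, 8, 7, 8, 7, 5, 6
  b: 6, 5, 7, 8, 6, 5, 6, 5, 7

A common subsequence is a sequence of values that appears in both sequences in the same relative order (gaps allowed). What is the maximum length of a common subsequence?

5

Let dp[i][j] be the LCS length of the first i values of a and the first j values of b. dp[i][j] = dp[i-1][j-1]+1 when the i-th and j-th values match, else max(dp[i-1][j], dp[i][j-1]).
    ·  6  5  7  8  6  5  6  5  7
 ·  0  0  0  0  0  0  0  0  0  0
 6  0  1  1  1  1  1  1  1  1  1
 7  0  1  1  2  2  2  2  2  2  2
 8  0  1  1  2  3  3  3  3  3  3
 7  0  1  1  2  3  3  3  3  3  4
 8  0  1  1  2  3  3  3  3  3  4
 7  0  1  1  2  3  3  3  3  3  4
 5  0  1  2  2  3  3  4  4  4  4
 6  0  1  2  2  3  4  4  5  5  5
dp[8][9] = 5. One LCS (by backtracking along matches): 6, 7, 8, 5, 6.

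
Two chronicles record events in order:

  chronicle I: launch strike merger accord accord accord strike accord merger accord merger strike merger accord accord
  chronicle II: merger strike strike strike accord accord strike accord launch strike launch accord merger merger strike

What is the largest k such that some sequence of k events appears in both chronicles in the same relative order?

One common subsequence of length 9: strike (chronicle I #2, chronicle II #4), then accord (chronicle I #4, chronicle II #5), then accord (chronicle I #5, chronicle II #6), then accord (chronicle I #6, chronicle II #8), then strike (chronicle I #7, chronicle II #10), then accord (chronicle I #8, chronicle II #12), then merger (chronicle I #9, chronicle II #13), then merger (chronicle I #11, chronicle II #14), then strike (chronicle I #12, chronicle II #15). Since dp[15][15] = 9, nothing longer is possible.

9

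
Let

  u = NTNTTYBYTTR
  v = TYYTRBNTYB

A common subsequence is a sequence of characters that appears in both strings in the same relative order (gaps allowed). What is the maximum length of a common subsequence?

Pick T (u #2, v #4) → N (u #3, v #7) → T (u #5, v #8) → Y (u #6, v #9) → B (u #7, v #10); all 5 characters appear in both, in order. Since dp[11][10] = 5, nothing longer is possible.

5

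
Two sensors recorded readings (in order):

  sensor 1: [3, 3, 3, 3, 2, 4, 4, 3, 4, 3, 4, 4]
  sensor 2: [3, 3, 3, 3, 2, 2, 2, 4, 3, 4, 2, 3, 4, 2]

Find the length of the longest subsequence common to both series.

10

Pick 3 at sensor 1[1]=sensor 2[1]; then 3 at sensor 1[2]=sensor 2[2]; then 3 at sensor 1[3]=sensor 2[3]; then 3 at sensor 1[4]=sensor 2[4]; then 2 at sensor 1[5]=sensor 2[7]; then 4 at sensor 1[7]=sensor 2[8]; then 3 at sensor 1[8]=sensor 2[9]; then 4 at sensor 1[9]=sensor 2[10]; then 3 at sensor 1[10]=sensor 2[12]; then 4 at sensor 1[11]=sensor 2[13]; all 10 values appear in both, in order, and the DP table's final entry dp[12][14] is also 10, so no common subsequence is longer.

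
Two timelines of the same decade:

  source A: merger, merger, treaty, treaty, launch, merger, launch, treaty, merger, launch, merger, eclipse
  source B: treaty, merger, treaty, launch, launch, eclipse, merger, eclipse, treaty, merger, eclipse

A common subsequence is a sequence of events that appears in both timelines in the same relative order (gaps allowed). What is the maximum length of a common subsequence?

7

Taking merger [2,2]; then treaty [3,3]; then launch [5,5]; then merger [6,7]; then treaty [8,9]; then merger [11,10]; then eclipse [12,11] gives a common subsequence of length 7. Since dp[12][11] = 7, nothing longer is possible.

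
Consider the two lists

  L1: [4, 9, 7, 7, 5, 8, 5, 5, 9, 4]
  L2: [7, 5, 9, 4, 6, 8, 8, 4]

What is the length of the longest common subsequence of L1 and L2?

One common subsequence of length 4: 7 (L1 #4, L2 #1), then 5 (L1 #5, L2 #2), then 8 (L1 #6, L2 #7), then 4 (L1 #10, L2 #8), and the DP table's final entry dp[10][8] is also 4, so no common subsequence is longer.

4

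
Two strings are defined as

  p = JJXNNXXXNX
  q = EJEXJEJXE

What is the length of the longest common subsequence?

Let dp[i][j] be the LCS length of the first i characters of p and the first j characters of q. dp[i][j] = dp[i-1][j-1]+1 when the i-th and j-th characters match, else max(dp[i-1][j], dp[i][j-1]).
    ·  E  J  E  X  J  E  J  X  E
 ·  0  0  0  0  0  0  0  0  0  0
 J  0  0  1  1  1  1  1  1  1  1
 J  0  0  1  1  1  2  2  2  2  2
 X  0  0  1  1  2  2  2  2  3  3
 N  0  0  1  1  2  2  2  2  3  3
 N  0  0  1  1  2  2  2  2  3  3
 X  0  0  1  1  2  2  2  2  3  3
 X  0  0  1  1  2  2  2  2  3  3
 X  0  0  1  1  2  2  2  2  3  3
 N  0  0  1  1  2  2  2  2  3  3
 X  0  0  1  1  2  2  2  2  3  3
dp[10][9] = 3. One LCS (by backtracking along matches): JJX.

3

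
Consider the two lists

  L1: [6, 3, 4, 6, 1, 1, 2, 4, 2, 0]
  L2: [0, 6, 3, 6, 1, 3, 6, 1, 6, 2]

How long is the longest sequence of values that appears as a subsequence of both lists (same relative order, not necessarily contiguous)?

6

Taking 6 (L1 #1, L2 #2); then 3 (L1 #2, L2 #3); then 6 (L1 #4, L2 #4); then 1 (L1 #5, L2 #5); then 1 (L1 #6, L2 #8); then 2 (L1 #9, L2 #10) gives a common subsequence of length 6. The LCS DP gives dp[10][10] = 6, so this is optimal.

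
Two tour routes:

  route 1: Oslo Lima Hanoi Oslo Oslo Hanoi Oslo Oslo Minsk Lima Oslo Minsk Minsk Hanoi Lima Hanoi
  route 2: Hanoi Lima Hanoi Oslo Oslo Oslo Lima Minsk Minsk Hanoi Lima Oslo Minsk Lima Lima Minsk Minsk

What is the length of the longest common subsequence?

10

Pick Lima [2,2], Hanoi [3,3], Oslo [4,5], Oslo [5,6], Hanoi [6,10], Oslo [8,12], Minsk [9,13], Lima [10,15], Minsk [12,16], Minsk [13,17]; all 10 stops appear in both, in order. dp[16][17] = 10 confirms this is the maximum.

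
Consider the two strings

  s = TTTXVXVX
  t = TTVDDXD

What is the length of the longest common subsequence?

4

Let dp[i][j] be the LCS length of the first i characters of s and the first j characters of t. dp[i][j] = dp[i-1][j-1]+1 when the i-th and j-th characters match, else max(dp[i-1][j], dp[i][j-1]).
    ·  T  T  V  D  D  X  D
 ·  0  0  0  0  0  0  0  0
 T  0  1  1  1  1  1  1  1
 T  0  1  2  2  2  2  2  2
 T  0  1  2  2  2  2  2  2
 X  0  1  2  2  2  2  3  3
 V  0  1  2  3  3  3  3  3
 X  0  1  2  3  3  3  4  4
 V  0  1  2  3  3  3  4  4
 X  0  1  2  3  3  3  4  4
dp[8][7] = 4. One LCS (by backtracking along matches): TTVX.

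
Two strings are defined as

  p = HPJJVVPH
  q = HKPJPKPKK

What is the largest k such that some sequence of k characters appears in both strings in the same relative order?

4

Pick H [1,1], then P [2,3], then J [3,4], then P [7,7]; all 4 characters appear in both, in order. dp[8][9] = 4 confirms this is the maximum.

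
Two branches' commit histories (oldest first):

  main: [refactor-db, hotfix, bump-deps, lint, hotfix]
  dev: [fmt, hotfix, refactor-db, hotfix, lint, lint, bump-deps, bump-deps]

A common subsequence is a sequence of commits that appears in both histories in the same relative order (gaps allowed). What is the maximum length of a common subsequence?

Taking refactor-db at main[1]=dev[3], then hotfix at main[2]=dev[4], then bump-deps at main[3]=dev[8] gives a common subsequence of length 3. Since dp[5][8] = 3, nothing longer is possible.

3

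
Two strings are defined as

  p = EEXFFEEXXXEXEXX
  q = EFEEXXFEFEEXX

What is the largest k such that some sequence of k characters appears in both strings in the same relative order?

Match E (p #2, q #1) → F (p #5, q #2) → E (p #6, q #3) → E (p #7, q #4) → X (p #8, q #5) → X (p #9, q #6) → E (p #11, q #10) → E (p #13, q #11) → X (p #14, q #12) → X (p #15, q #13) — 10 characters in the same relative order in both. dp[15][13] = 10 confirms this is the maximum.

10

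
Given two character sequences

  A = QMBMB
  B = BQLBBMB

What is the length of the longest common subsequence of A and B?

4

One common subsequence of length 4: Q (A #1, B #2), then B (A #3, B #5), then M (A #4, B #6), then B (A #5, B #7), and the DP table's final entry dp[5][7] is also 4, so no common subsequence is longer.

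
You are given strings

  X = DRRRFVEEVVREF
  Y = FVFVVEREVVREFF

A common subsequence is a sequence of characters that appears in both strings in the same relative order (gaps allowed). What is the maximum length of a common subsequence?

Match F [5,3]; then V [6,5]; then E [7,6]; then E [8,8]; then V [9,9]; then V [10,10]; then R [11,11]; then E [12,12]; then F [13,14] — 9 characters in the same relative order in both. The LCS DP gives dp[13][14] = 9, so this is optimal.

9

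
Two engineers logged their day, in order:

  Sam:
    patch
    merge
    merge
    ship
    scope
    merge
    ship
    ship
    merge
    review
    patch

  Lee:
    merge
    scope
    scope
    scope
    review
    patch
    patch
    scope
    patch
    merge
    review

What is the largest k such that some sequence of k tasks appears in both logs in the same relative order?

4

One common subsequence of length 4: patch at Sam[1]=Lee[7], then scope at Sam[5]=Lee[8], then merge at Sam[9]=Lee[10], then review at Sam[10]=Lee[11]. Since dp[11][11] = 4, nothing longer is possible.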